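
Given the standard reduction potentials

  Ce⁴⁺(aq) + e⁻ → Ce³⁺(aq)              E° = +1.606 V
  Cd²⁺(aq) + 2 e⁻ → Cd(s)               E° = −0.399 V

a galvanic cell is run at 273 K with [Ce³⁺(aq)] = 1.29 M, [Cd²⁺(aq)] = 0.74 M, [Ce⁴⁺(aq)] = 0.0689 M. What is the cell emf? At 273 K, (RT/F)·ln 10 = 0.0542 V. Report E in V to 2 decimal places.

+1.94 V

Since E°(Ce⁴⁺/Ce³⁺) > E°(Cd²⁺/Cd), Ce⁴⁺/Ce³⁺ serves as the cathode.
E°cell = +1.606 − (−0.399) = +2.005 V, with n = 2 electrons transferred.
For the overall reaction 2 Ce⁴⁺(aq) + Cd(s) → 2 Ce³⁺(aq) + Cd²⁺(aq), Q = ([Ce³⁺(aq)]^2·[Cd²⁺(aq)]) / [Ce⁴⁺(aq)]^2 = 259, giving log Q = 2.414.
Applying E = E° − (RT ln10/nF)·log Q gives +2.005 − (0.0542/2)(2.414) = +1.94 V.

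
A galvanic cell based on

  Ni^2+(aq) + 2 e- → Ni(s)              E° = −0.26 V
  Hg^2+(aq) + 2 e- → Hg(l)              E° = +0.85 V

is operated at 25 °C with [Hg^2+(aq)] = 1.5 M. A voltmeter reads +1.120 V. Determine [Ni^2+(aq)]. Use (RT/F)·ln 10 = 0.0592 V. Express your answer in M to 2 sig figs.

The Hg²⁺/Hg couple has the larger reduction potential, so it is the cathode: E°cell = +0.85 − (−0.26) = +1.11 V and n = 2.
From the Nernst equation, log Q = n(E° − E)/0.0592 = 2·(+1.11 − (+1.120))/0.0592 = −0.338.
For Hg^2+(aq) + Ni(s) → Hg(l) + Ni^2+(aq), the reaction quotient is Q = [Ni^2+(aq)] / [Hg^2+(aq)].
Isolating [Ni^2+(aq)] in Q = 10^{−0.338} yields log [Ni^2+(aq)] = −0.162, i.e. 0.69 M.

0.69 M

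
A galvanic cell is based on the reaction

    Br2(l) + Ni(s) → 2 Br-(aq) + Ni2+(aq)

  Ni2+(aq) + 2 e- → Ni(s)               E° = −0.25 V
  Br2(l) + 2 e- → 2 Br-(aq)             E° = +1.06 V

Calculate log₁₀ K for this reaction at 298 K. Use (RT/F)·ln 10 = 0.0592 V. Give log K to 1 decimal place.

The Br₂/Br⁻ couple is reduced (cathode); E°cell = +1.06 − (−0.25) = +1.31 V with n = 2.
At equilibrium E = 0, so log K = nE°cell / 0.0592 = (2)(+1.31) / 0.0592 = 44.3.

log K = 44.3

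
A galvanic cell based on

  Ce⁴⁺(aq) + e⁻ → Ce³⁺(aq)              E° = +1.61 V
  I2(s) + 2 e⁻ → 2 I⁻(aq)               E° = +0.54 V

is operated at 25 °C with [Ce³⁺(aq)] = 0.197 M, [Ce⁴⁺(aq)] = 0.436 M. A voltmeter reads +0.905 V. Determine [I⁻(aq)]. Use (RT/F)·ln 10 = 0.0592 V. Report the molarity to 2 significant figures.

With Ce⁴⁺/Ce³⁺ at the cathode and I₂/I⁻ at the anode, E°cell = +1.61 − (+0.54) = +1.07 V (n = 2).
Rearranging E = E° − (0.0592/n)·log Q gives log Q = 2(+1.07 − (+0.905))/0.0592 = 5.574.
The balanced reaction is 2 Ce⁴⁺(aq) + 2 I⁻(aq) → 2 Ce³⁺(aq) + I2(s), so Q = [Ce³⁺(aq)]^2 / ([Ce⁴⁺(aq)]^2·[I⁻(aq)]^2).
Isolating [I⁻(aq)] in Q = 10^{5.574} yields log [I⁻(aq)] = −3.132, i.e. 0.00074 M.

0.00074 M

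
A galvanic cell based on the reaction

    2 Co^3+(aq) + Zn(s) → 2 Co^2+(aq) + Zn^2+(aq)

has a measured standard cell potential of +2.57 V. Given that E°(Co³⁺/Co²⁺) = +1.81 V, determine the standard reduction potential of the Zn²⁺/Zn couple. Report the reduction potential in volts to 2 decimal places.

In the reaction as written the Co³⁺/Co²⁺ couple is reduced (cathode) and Zn²⁺/Zn is oxidized (anode), so E°cell = E°(Co³⁺/Co²⁺) − E°(Zn²⁺/Zn).
E°(Zn²⁺/Zn) = E°(cathode) − E°cell = +1.81 − (+2.57) = −0.76 V.

−0.76 V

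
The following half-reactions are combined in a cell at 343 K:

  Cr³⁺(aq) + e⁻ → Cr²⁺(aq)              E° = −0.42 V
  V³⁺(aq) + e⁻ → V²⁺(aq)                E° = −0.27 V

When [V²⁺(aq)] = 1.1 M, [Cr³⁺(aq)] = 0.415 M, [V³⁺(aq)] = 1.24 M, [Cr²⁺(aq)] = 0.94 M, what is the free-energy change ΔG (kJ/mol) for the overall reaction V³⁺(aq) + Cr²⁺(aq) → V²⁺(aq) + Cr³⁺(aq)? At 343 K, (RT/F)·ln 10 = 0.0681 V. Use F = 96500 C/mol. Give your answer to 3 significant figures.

With V³⁺/V²⁺ reduced at the cathode, E°cell = −0.27 − (−0.42) = +0.15 V and n = 1.
The reaction quotient is ([V²⁺(aq)]·[Cr³⁺(aq)]) / ([V³⁺(aq)]·[Cr²⁺(aq)]) = 0.392; by Nernst, E = +0.15 − (0.0681/1)(−0.407) = +0.1777 V.
ΔG = −nFE = −(1)(96500)(+0.1777) J/mol = −17.1 kJ/mol.

−17.1 kJ/mol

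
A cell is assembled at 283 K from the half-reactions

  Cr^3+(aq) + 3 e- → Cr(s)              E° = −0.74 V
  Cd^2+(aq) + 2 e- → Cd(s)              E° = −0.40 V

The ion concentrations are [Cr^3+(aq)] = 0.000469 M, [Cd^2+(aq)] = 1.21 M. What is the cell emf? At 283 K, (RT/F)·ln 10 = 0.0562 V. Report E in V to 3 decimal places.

+0.405 V

Since E°(Cd²⁺/Cd) > E°(Cr³⁺/Cr), Cd²⁺/Cd serves as the cathode.
E°cell = −0.40 − (−0.74) = +0.34 V, with n = 6 electrons transferred.
Balancing gives 3 Cd^2+(aq) + 2 Cr(s) → 3 Cd(s) + 2 Cr^3+(aq); hence Q = [Cr^3+(aq)]^2 / [Cd^2+(aq)]^3 = 1.24×10^−7 (log Q = −6.906).
Applying E = E° − (RT ln10/nF)·log Q gives +0.34 − (0.0562/6)(−6.906) = +0.405 V.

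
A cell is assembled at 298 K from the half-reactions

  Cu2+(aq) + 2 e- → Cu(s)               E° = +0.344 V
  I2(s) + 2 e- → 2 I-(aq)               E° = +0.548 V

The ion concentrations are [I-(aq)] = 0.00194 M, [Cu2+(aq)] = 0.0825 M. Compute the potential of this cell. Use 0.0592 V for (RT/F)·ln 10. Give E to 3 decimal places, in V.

+0.397 V

Since E°(I₂/I⁻) > E°(Cu²⁺/Cu), I₂/I⁻ serves as the cathode.
E°cell = E°cat − E°an = +0.548 − (+0.344) = +0.204 V; n = 2.
Balancing gives I2(s) + Cu(s) → 2 I-(aq) + Cu2+(aq); hence Q = [I-(aq)]^2·[Cu2+(aq)] = 3.1×10^−7 (log Q = −6.508).
By the Nernst equation, E = +0.204 − (0.0592/2)·(−6.508) = +0.397 V.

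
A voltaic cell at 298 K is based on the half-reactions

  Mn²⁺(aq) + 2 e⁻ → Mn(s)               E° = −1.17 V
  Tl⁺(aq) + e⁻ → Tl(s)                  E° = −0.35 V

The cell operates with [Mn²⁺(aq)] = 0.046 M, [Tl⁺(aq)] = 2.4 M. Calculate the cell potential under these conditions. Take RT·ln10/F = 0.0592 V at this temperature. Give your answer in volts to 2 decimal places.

+0.88 V

Tl⁺/Tl is reduced (cathode, E° = −0.35 V) and Mn²⁺/Mn is oxidized (anode).
The standard potential is −0.35 − (−1.17) = +0.82 V and the balanced reaction transfers n = 2 electrons.
Balancing gives 2 Tl⁺(aq) + Mn(s) → 2 Tl(s) + Mn²⁺(aq); hence Q = [Mn²⁺(aq)] / [Tl⁺(aq)]^2 = 0.00799 (log Q = −2.098).
E = E° − (0.0592/n)·log Q = +0.82 − (0.0592/2)(−2.098) = +0.88 V.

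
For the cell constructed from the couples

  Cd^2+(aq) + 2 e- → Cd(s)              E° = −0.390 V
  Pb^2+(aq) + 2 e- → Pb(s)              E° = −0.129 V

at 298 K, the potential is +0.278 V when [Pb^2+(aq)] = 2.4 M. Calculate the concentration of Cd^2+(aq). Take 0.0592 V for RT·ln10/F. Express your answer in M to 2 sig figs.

0.64 M

Pb²⁺/Pb is the cathode (higher E°); E°cell = −0.129 − (−0.390) = +0.261 V with n = 2.
From the Nernst equation, log Q = n(E° − E)/0.0592 = 2·(+0.261 − (+0.278))/0.0592 = −0.574.
For Pb^2+(aq) + Cd(s) → Pb(s) + Cd^2+(aq), the reaction quotient is Q = [Cd^2+(aq)] / [Pb^2+(aq)].
Substituting the known concentrations and solving, log [Cd^2+(aq)] = −0.194 and [Cd^2+(aq)] = 0.64 M.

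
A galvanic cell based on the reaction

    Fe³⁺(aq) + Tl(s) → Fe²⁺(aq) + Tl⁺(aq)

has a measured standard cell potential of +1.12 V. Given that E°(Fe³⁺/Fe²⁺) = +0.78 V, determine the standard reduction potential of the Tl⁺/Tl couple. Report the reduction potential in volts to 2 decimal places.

−0.34 V

In the reaction as written the Fe³⁺/Fe²⁺ couple is reduced (cathode) and Tl⁺/Tl is oxidized (anode), so E°cell = E°(Fe³⁺/Fe²⁺) − E°(Tl⁺/Tl).
E°(Tl⁺/Tl) = E°(cathode) − E°cell = +0.78 − (+1.12) = −0.34 V.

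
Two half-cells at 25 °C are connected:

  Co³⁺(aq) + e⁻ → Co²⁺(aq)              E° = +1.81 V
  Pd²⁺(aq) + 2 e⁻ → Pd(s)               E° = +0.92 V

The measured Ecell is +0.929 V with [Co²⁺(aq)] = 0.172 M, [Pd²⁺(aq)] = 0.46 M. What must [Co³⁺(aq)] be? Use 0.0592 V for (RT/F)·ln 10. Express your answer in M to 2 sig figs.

0.53 M

The Co³⁺/Co²⁺ couple has the larger reduction potential, so it is the cathode: E°cell = +1.81 − (+0.92) = +0.89 V and n = 2.
Rearranging E = E° − (0.0592/n)·log Q gives log Q = 2(+0.89 − (+0.929))/0.0592 = −1.318.
The balanced reaction is 2 Co³⁺(aq) + Pd(s) → 2 Co²⁺(aq) + Pd²⁺(aq), so Q = ([Co²⁺(aq)]^2·[Pd²⁺(aq)]) / [Co³⁺(aq)]^2.
Isolating [Co³⁺(aq)] in Q = 10^{−1.318} yields log [Co³⁺(aq)] = −0.274, i.e. 0.53 M.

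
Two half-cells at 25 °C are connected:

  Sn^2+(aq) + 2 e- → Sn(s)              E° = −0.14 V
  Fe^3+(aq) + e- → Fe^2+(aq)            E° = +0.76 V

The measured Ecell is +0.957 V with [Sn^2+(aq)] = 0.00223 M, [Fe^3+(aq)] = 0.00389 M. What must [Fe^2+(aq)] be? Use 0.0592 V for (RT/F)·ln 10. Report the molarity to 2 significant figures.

Fe³⁺/Fe²⁺ is the cathode (higher E°); E°cell = +0.76 − (−0.14) = +0.90 V with n = 2.
Since E = E° − (0.0592/n)·log Q, log Q = n(E° − E)/0.0592 = −1.926.
For 2 Fe^3+(aq) + Sn(s) → 2 Fe^2+(aq) + Sn^2+(aq), the reaction quotient is Q = ([Fe^2+(aq)]^2·[Sn^2+(aq)]) / [Fe^3+(aq)]^2.
Substituting the known concentrations and solving, log [Fe^2+(aq)] = −2.047 and [Fe^2+(aq)] = 0.0090 M.

0.0090 M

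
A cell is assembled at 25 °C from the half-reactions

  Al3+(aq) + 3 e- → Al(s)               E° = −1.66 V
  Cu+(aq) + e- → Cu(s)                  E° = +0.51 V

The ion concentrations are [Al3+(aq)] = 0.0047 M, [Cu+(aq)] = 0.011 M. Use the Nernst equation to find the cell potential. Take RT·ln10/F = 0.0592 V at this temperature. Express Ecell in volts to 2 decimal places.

+2.10 V

Cu⁺/Cu is reduced (cathode, E° = +0.51 V) and Al³⁺/Al is oxidized (anode).
E°cell = +0.51 − (−1.66) = +2.17 V, with n = 3 electrons transferred.
For the overall reaction 3 Cu+(aq) + Al(s) → 3 Cu(s) + Al3+(aq), Q = [Al3+(aq)] / [Cu+(aq)]^3 = 3.53×10^3, giving log Q = 3.548.
E = E° − (0.0592/n)·log Q = +2.17 − (0.0592/3)(3.548) = +2.10 V.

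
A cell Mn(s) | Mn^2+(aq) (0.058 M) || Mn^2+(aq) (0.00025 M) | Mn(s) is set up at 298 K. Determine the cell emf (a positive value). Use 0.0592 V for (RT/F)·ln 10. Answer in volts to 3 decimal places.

For a concentration cell E°cell = 0, since both electrodes use the same couple.
The compartment with the higher Mn^2+(aq) concentration (0.058 M) acts as the cathode; ions are reduced there and produced at the dilute (0.00025 M) anode.
With n = 2, Ecell = −(0.0592/2)·log([dilute]/[conc]) = −(0.0592/2)·log(0.00025/0.058) = +0.070 V.

0.070 V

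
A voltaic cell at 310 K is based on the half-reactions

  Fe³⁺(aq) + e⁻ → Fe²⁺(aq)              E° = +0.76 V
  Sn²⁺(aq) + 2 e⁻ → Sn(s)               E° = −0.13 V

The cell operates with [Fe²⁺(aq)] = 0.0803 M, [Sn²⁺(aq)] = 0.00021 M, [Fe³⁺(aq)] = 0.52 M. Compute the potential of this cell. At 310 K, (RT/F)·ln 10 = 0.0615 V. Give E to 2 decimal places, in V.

Since E°(Fe³⁺/Fe²⁺) > E°(Sn²⁺/Sn), Fe³⁺/Fe²⁺ serves as the cathode.
E°cell = E°cat − E°an = +0.76 − (−0.13) = +0.89 V; n = 2.
For the overall reaction 2 Fe³⁺(aq) + Sn(s) → 2 Fe²⁺(aq) + Sn²⁺(aq), Q = ([Fe²⁺(aq)]^2·[Sn²⁺(aq)]) / [Fe³⁺(aq)]^2 = 5.01×10^−6, giving log Q = −5.300.
By the Nernst equation, E = +0.89 − (0.0615/2)·(−5.300) = +1.05 V.

+1.05 V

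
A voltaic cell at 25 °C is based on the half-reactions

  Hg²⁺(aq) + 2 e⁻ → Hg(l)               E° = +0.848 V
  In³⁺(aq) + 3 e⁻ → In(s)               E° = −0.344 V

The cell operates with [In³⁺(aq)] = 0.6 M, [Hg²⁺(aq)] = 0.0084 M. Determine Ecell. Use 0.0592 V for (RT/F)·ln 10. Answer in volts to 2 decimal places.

The Hg²⁺/Hg couple has the more positive E°, so it is the cathode; In³⁺/In is the anode.
The standard potential is +0.848 − (−0.344) = +1.192 V and the balanced reaction transfers n = 6 electrons.
Balancing gives 3 Hg²⁺(aq) + 2 In(s) → 3 Hg(l) + 2 In³⁺(aq); hence Q = [In³⁺(aq)]^2 / [Hg²⁺(aq)]^3 = 6.07×10^5 (log Q = 5.783).
E = E° − (0.0592/n)·log Q = +1.192 − (0.0592/6)(5.783) = +1.13 V.

+1.13 V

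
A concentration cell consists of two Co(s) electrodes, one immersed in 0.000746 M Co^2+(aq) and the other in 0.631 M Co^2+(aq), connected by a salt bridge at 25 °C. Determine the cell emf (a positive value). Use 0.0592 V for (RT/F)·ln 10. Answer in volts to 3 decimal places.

0.087 V

For a concentration cell E°cell = 0, since both electrodes use the same couple.
The compartment with the higher Co^2+(aq) concentration (0.631 M) acts as the cathode; ions are reduced there and produced at the dilute (0.000746 M) anode.
With n = 2, Ecell = −(0.0592/2)·log([dilute]/[conc]) = −(0.0592/2)·log(0.000746/0.631) = +0.087 V.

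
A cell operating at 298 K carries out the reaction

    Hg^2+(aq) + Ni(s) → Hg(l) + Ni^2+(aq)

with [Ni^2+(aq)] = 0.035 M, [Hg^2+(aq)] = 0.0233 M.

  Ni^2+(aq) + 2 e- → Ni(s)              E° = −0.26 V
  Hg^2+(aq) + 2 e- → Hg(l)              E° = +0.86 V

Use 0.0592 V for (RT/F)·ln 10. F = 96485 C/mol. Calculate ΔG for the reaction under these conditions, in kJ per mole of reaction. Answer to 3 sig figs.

−215 kJ/mol

E°cell = +0.86 − (−0.26) = +1.12 V; the balanced reaction transfers n = 2 electrons.
The reaction quotient is [Ni^2+(aq)] / [Hg^2+(aq)] = 1.5; by Nernst, E = +1.12 − (0.0592/2)(0.177) = +1.1148 V.
Then ΔG = −nFE = −2 × 96485 × +1.1148 J/mol = −215 kJ/mol.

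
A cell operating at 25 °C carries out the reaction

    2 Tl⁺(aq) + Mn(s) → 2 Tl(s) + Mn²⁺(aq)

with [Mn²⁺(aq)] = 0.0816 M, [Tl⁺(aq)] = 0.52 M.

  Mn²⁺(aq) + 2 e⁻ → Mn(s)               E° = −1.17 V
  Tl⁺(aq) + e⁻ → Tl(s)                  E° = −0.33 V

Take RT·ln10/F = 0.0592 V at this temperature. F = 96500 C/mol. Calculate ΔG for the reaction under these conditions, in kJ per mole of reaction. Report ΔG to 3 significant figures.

With Tl⁺/Tl reduced at the cathode, E°cell = −0.33 − (−1.17) = +0.84 V and n = 2.
The reaction quotient is [Mn²⁺(aq)] / [Tl⁺(aq)]^2 = 0.302; by Nernst, E = +0.84 − (0.0592/2)(−0.520) = +0.8554 V.
ΔG = −nFE = −(2)(96500)(+0.8554) J/mol = −165 kJ/mol.

−165 kJ/mol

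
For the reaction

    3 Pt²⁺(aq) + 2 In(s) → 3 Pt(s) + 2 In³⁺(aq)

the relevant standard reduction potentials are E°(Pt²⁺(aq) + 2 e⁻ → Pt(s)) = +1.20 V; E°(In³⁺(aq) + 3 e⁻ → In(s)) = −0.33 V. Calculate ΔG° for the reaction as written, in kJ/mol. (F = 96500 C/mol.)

In the reaction as written Pt²⁺(aq) is reduced, so the Pt²⁺/Pt couple is the cathode and In³⁺/In is the anode.
E°cell = +1.20 − (−0.33) = +1.53 V; balancing electrons gives n = 6.
ΔG° = −nFE°cell = −(6)(96500)(+1.53) J/mol = −886 kJ/mol.

−886 kJ/mol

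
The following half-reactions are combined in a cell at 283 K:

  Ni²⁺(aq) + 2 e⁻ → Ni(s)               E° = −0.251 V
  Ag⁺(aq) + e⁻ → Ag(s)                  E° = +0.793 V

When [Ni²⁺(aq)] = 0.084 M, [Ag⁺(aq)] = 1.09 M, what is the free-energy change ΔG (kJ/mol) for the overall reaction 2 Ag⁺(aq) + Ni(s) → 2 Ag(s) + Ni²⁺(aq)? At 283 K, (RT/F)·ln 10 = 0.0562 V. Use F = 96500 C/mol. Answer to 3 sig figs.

−208 kJ/mol

With Ag⁺/Ag reduced at the cathode, E°cell = +0.793 − (−0.251) = +1.044 V and n = 2.
Q = [Ni²⁺(aq)] / [Ag⁺(aq)]^2 = 0.0707, so log Q = −1.151 and E = +1.044 − (0.0562/2)(−1.151) = +1.0763 V.
ΔG = −nFE = −(2)(96500)(+1.0763) J/mol = −208 kJ/mol.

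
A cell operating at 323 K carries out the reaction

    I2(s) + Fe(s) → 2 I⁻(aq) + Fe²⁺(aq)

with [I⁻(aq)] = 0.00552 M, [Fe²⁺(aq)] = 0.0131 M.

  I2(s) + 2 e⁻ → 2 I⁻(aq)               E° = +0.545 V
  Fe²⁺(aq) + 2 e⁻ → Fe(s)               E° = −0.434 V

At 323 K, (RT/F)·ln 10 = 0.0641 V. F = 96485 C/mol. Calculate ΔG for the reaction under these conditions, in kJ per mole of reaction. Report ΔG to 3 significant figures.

−228 kJ/mol

With I₂/I⁻ reduced at the cathode, E°cell = +0.545 − (−0.434) = +0.979 V and n = 2.
Q = [I⁻(aq)]^2·[Fe²⁺(aq)] = 3.99×10^−7, so log Q = −6.399 and E = +0.979 − (0.0641/2)(−6.399) = +1.1841 V.
Then ΔG = −nFE = −2 × 96485 × +1.1841 J/mol = −228 kJ/mol.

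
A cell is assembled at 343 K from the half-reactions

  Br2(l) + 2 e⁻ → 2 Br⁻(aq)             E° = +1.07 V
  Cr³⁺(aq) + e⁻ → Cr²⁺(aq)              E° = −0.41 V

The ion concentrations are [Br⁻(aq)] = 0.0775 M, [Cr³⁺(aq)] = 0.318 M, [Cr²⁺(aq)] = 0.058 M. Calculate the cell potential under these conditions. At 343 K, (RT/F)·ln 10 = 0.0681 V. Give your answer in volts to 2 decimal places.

+1.51 V

Br₂/Br⁻ is reduced (cathode, E° = +1.07 V) and Cr³⁺/Cr²⁺ is oxidized (anode).
The standard potential is +1.07 − (−0.41) = +1.48 V and the balanced reaction transfers n = 2 electrons.
The balanced reaction is Br2(l) + 2 Cr²⁺(aq) → 2 Br⁻(aq) + 2 Cr³⁺(aq), so Q = ([Br⁻(aq)]^2·[Cr³⁺(aq)]^2) / [Cr²⁺(aq)]^2 = 0.181 and log Q = −0.743.
Applying E = E° − (RT ln10/nF)·log Q gives +1.48 − (0.0681/2)(−0.743) = +1.51 V.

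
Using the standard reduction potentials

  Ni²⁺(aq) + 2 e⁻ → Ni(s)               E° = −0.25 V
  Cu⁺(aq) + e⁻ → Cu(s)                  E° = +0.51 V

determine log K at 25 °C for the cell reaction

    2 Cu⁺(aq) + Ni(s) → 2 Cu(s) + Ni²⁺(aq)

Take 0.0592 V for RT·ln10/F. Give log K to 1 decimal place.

The Cu⁺/Cu couple is reduced (cathode); E°cell = +0.51 − (−0.25) = +0.76 V with n = 2.
At equilibrium E = 0, so log K = nE°cell / 0.0592 = (2)(+0.76) / 0.0592 = 25.7.

log K = 25.7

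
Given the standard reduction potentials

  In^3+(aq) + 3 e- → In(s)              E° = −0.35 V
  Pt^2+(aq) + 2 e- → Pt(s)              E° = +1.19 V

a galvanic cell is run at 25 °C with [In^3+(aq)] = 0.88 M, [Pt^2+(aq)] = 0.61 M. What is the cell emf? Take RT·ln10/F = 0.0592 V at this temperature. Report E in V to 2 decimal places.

+1.53 V

The Pt²⁺/Pt couple has the more positive E°, so it is the cathode; In³⁺/In is the anode.
The standard potential is +1.19 − (−0.35) = +1.54 V and the balanced reaction transfers n = 6 electrons.
Balancing gives 3 Pt^2+(aq) + 2 In(s) → 3 Pt(s) + 2 In^3+(aq); hence Q = [In^3+(aq)]^2 / [Pt^2+(aq)]^3 = 3.41 (log Q = 0.533).
E = E° − (0.0592/n)·log Q = +1.54 − (0.0592/6)(0.533) = +1.53 V.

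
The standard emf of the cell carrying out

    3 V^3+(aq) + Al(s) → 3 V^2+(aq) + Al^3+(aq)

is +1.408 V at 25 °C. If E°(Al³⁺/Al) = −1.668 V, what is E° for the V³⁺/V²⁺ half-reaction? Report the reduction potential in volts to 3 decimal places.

In the reaction as written the V³⁺/V²⁺ couple is reduced (cathode) and Al³⁺/Al is oxidized (anode), so E°cell = E°(V³⁺/V²⁺) − E°(Al³⁺/Al).
E°(V³⁺/V²⁺) = E°cell + E°(anode) = +1.408 + (−1.668) = −0.260 V.

−0.260 V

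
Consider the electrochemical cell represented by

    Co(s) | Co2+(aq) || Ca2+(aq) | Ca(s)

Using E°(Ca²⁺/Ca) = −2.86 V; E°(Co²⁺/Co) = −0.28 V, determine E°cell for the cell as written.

By convention the left-hand electrode in cell notation is the anode (oxidation) and the right-hand electrode is the cathode (reduction).
E°cell = E°(right) − E°(left) = −2.86 − (−0.28) = −2.58 V.
The negative sign shows that, as written, the cell would require an external voltage to drive the reaction.

−2.58 V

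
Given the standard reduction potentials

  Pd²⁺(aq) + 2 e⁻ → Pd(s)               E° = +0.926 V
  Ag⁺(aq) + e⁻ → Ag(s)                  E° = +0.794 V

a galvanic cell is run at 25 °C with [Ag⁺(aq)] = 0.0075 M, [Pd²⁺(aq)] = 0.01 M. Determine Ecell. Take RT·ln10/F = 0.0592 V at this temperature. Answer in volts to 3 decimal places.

+0.199 V

The Pd²⁺/Pd couple has the more positive E°, so it is the cathode; Ag⁺/Ag is the anode.
E°cell = +0.926 − (+0.794) = +0.132 V, with n = 2 electrons transferred.
The balanced reaction is Pd²⁺(aq) + 2 Ag(s) → Pd(s) + 2 Ag⁺(aq), so Q = [Ag⁺(aq)]^2 / [Pd²⁺(aq)] = 0.00562 and log Q = −2.250.
E = E° − (0.0592/n)·log Q = +0.132 − (0.0592/2)(−2.250) = +0.199 V.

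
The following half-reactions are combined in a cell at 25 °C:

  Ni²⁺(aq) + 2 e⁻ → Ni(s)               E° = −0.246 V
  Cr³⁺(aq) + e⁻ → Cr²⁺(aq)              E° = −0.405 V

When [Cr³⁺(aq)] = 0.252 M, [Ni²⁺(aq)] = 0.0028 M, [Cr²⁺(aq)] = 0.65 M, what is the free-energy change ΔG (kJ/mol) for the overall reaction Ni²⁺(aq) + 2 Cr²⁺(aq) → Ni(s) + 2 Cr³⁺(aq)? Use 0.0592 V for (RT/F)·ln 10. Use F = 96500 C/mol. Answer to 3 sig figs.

The standard cell potential is −0.246 − (−0.405) = +0.159 V, with n = 2 electrons in the balanced equation.
Here Q = [Cr³⁺(aq)]^2 / ([Ni²⁺(aq)]·[Cr²⁺(aq)]^2) = 53.7 (log Q = 1.730), giving E = +0.159 − (0.0592/2)·(1.730) = +0.1078 V.
Finally ΔG = −nFE = −(2)(96500 C/mol)(+0.1078 V) = −20.8 kJ/mol.

−20.8 kJ/mol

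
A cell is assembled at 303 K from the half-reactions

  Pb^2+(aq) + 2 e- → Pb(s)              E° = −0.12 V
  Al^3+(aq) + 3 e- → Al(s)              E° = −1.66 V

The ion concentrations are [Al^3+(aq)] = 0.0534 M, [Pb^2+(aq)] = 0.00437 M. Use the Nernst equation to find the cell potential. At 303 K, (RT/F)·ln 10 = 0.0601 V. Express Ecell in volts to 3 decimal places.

Pb²⁺/Pb is reduced (cathode, E° = −0.12 V) and Al³⁺/Al is oxidized (anode).
The standard potential is −0.12 − (−1.66) = +1.54 V and the balanced reaction transfers n = 6 electrons.
Balancing gives 3 Pb^2+(aq) + 2 Al(s) → 3 Pb(s) + 2 Al^3+(aq); hence Q = [Al^3+(aq)]^2 / [Pb^2+(aq)]^3 = 3.42×10^4 (log Q = 4.534).
By the Nernst equation, E = +1.54 − (0.0601/6)·(4.534) = +1.495 V.

+1.495 V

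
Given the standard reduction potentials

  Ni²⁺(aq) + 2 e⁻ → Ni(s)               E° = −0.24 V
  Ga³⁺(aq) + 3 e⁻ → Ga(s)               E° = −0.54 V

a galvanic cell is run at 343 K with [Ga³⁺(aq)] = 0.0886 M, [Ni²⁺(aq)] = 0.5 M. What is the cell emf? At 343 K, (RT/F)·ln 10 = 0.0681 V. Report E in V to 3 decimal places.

The Ni²⁺/Ni couple has the more positive E°, so it is the cathode; Ga³⁺/Ga is the anode.
The standard potential is −0.24 − (−0.54) = +0.30 V and the balanced reaction transfers n = 6 electrons.
Balancing gives 3 Ni²⁺(aq) + 2 Ga(s) → 3 Ni(s) + 2 Ga³⁺(aq); hence Q = [Ga³⁺(aq)]^2 / [Ni²⁺(aq)]^3 = 0.0628 (log Q = −1.202).
Applying E = E° − (RT ln10/nF)·log Q gives +0.30 − (0.0681/6)(−1.202) = +0.314 V.

+0.314 V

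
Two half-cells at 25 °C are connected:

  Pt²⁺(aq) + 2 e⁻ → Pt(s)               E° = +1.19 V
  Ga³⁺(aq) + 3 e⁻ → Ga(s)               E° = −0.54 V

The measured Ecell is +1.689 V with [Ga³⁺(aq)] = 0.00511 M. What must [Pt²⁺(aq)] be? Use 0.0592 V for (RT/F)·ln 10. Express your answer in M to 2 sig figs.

0.0012 M

Pt²⁺/Pt is the cathode (higher E°); E°cell = +1.19 − (−0.54) = +1.73 V with n = 6.
From the Nernst equation, log Q = n(E° − E)/0.0592 = 6·(+1.73 − (+1.689))/0.0592 = 4.155.
Balancing electrons gives 3 Pt²⁺(aq) + 2 Ga(s) → 3 Pt(s) + 2 Ga³⁺(aq); thus Q = [Ga³⁺(aq)]^2 / [Pt²⁺(aq)]^3.
Substituting the known concentrations and solving, log [Pt²⁺(aq)] = −2.913 and [Pt²⁺(aq)] = 0.0012 M.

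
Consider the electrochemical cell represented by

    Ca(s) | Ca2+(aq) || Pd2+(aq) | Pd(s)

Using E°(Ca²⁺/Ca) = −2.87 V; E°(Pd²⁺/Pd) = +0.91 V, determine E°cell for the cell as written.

By convention the left-hand electrode in cell notation is the anode (oxidation) and the right-hand electrode is the cathode (reduction).
E°cell = E°(right) − E°(left) = +0.91 − (−2.87) = +3.78 V.

+3.78 V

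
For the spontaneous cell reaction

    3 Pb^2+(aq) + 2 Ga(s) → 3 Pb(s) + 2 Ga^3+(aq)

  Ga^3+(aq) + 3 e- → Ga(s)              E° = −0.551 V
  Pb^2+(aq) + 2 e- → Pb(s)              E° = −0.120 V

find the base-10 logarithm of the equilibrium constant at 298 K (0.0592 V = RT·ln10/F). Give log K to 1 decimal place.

log K = 43.7

The Pb²⁺/Pb couple is reduced (cathode); E°cell = −0.120 − (−0.551) = +0.431 V with n = 6.
At equilibrium E = 0, so log K = nE°cell / 0.0592 = (6)(+0.431) / 0.0592 = 43.7.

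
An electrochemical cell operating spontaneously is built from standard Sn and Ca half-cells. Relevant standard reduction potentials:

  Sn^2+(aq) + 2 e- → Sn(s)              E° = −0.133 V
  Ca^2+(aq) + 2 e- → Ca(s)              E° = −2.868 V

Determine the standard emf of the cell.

Of the two couples in this cell, the one with the more positive reduction potential is reduced at the cathode: here that is Sn²⁺/Sn (−0.133 V); Ca²⁺/Ca (−2.868 V) is the anode.
E°cell = E°(cathode) − E°(anode) = −0.133 − (−2.868) = +2.735 V.

+2.735 V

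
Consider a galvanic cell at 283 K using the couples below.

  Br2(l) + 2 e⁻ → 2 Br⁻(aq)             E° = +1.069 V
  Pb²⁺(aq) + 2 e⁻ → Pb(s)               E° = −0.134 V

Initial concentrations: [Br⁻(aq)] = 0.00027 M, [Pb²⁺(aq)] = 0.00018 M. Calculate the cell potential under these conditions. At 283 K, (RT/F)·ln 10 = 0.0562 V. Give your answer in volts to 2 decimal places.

Br₂/Br⁻ is reduced (cathode, E° = +1.069 V) and Pb²⁺/Pb is oxidized (anode).
E°cell = +1.069 − (−0.134) = +1.203 V, with n = 2 electrons transferred.
Balancing gives Br2(l) + Pb(s) → 2 Br⁻(aq) + Pb²⁺(aq); hence Q = [Br⁻(aq)]^2·[Pb²⁺(aq)] = 1.31×10^−11 (log Q = −10.882).
Applying E = E° − (RT ln10/nF)·log Q gives +1.203 − (0.0562/2)(−10.882) = +1.51 V.

+1.51 V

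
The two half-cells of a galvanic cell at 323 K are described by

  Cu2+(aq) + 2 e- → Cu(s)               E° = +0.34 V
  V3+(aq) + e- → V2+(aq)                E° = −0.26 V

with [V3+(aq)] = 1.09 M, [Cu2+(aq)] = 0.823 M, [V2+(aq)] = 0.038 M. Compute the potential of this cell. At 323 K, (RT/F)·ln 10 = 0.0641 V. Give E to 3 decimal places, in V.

+0.504 V

Cu²⁺/Cu is reduced (cathode, E° = +0.34 V) and V³⁺/V²⁺ is oxidized (anode).
E°cell = E°cat − E°an = +0.34 − (−0.26) = +0.60 V; n = 2.
For the overall reaction Cu2+(aq) + 2 V2+(aq) → Cu(s) + 2 V3+(aq), Q = [V3+(aq)]^2 / ([Cu2+(aq)]·[V2+(aq)]^2) = 1×10^3, giving log Q = 3.000.
E = E° − (0.0641/n)·log Q = +0.60 − (0.0641/2)(3.000) = +0.504 V.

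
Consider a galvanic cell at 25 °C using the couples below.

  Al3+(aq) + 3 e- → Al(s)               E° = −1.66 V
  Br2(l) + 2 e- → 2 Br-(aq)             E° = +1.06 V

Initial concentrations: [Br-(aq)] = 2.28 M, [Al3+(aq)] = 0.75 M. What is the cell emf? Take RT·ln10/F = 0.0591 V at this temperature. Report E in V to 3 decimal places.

The Br₂/Br⁻ couple has the more positive E°, so it is the cathode; Al³⁺/Al is the anode.
E°cell = E°cat − E°an = +1.06 − (−1.66) = +2.72 V; n = 6.
The balanced reaction is 3 Br2(l) + 2 Al(s) → 6 Br-(aq) + 2 Al3+(aq), so Q = [Br-(aq)]^6·[Al3+(aq)]^2 = 79 and log Q = 1.898.
E = E° − (0.0591/n)·log Q = +2.72 − (0.0591/6)(1.898) = +2.701 V.

+2.701 V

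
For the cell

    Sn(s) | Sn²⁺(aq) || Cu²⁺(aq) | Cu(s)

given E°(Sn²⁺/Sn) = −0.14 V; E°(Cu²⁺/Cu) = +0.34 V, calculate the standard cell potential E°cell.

+0.48 V

By convention the left-hand electrode in cell notation is the anode (oxidation) and the right-hand electrode is the cathode (reduction).
E°cell = E°(right) − E°(left) = +0.34 − (−0.14) = +0.48 V.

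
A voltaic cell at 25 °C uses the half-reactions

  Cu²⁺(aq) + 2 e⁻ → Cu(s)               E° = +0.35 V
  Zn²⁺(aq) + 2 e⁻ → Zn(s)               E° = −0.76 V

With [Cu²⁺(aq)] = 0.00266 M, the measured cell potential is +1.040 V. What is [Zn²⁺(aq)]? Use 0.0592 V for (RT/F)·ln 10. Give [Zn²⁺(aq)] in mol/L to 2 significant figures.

0.62 M

The Cu²⁺/Cu couple has the larger reduction potential, so it is the cathode: E°cell = +0.35 − (−0.76) = +1.11 V and n = 2.
Since E = E° − (0.0592/n)·log Q, log Q = n(E° − E)/0.0592 = 2.365.
Balancing electrons gives Cu²⁺(aq) + Zn(s) → Cu(s) + Zn²⁺(aq); thus Q = [Zn²⁺(aq)] / [Cu²⁺(aq)].
Substituting the known concentrations and solving, log [Zn²⁺(aq)] = −0.210 and [Zn²⁺(aq)] = 0.62 M.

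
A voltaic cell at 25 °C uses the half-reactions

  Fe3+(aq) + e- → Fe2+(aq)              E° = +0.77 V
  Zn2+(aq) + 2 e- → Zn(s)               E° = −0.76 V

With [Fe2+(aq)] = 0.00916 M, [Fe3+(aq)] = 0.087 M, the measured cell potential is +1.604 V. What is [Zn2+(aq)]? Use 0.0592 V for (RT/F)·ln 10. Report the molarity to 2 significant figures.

With Fe³⁺/Fe²⁺ at the cathode and Zn²⁺/Zn at the anode, E°cell = +0.77 − (−0.76) = +1.53 V (n = 2).
From the Nernst equation, log Q = n(E° − E)/0.0592 = 2·(+1.53 − (+1.604))/0.0592 = −2.500.
The balanced reaction is 2 Fe3+(aq) + Zn(s) → 2 Fe2+(aq) + Zn2+(aq), so Q = ([Fe2+(aq)]^2·[Zn2+(aq)]) / [Fe3+(aq)]^2.
Substituting the known concentrations and solving, log [Zn2+(aq)] = −0.545 and [Zn2+(aq)] = 0.29 M.

0.29 M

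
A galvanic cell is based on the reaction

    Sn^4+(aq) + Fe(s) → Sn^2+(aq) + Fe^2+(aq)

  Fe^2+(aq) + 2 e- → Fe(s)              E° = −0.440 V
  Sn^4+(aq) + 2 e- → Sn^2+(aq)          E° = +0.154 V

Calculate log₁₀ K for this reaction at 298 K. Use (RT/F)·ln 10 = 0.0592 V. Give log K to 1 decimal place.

log K = 20.1

The Sn⁴⁺/Sn²⁺ couple is reduced (cathode); E°cell = +0.154 − (−0.440) = +0.594 V with n = 2.
At equilibrium E = 0, so log K = nE°cell / 0.0592 = (2)(+0.594) / 0.0592 = 20.1.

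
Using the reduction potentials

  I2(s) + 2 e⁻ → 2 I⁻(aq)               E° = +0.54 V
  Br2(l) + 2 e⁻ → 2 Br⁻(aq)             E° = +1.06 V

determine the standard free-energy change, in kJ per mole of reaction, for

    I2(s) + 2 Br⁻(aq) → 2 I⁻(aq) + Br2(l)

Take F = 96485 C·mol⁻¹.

+100 kJ/mol

In the reaction as written I2(s) is reduced, so the I₂/I⁻ couple is the cathode and Br₂/Br⁻ is the anode.
E°cell = +0.54 − (+1.06) = −0.52 V; balancing electrons gives n = 2.
ΔG° = −nFE°cell = −(2)(96485)(−0.52) J/mol = +100 kJ/mol.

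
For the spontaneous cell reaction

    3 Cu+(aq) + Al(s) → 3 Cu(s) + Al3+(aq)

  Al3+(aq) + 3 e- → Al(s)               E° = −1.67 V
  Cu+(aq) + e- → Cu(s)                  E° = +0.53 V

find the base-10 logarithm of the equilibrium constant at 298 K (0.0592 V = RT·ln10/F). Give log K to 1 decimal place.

The Cu⁺/Cu couple is reduced (cathode); E°cell = +0.53 − (−1.67) = +2.20 V with n = 3.
At equilibrium E = 0, so log K = nE°cell / 0.0592 = (3)(+2.20) / 0.0592 = 111.5.

log K = 111.5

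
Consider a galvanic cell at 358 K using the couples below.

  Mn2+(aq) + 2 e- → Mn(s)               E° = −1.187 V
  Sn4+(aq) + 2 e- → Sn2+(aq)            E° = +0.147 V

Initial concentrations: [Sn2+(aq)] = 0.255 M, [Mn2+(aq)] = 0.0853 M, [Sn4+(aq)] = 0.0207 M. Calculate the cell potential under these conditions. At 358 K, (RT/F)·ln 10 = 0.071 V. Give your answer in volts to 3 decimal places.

The Sn⁴⁺/Sn²⁺ couple has the more positive E°, so it is the cathode; Mn²⁺/Mn is the anode.
The standard potential is +0.147 − (−1.187) = +1.334 V and the balanced reaction transfers n = 2 electrons.
Balancing gives Sn4+(aq) + Mn(s) → Sn2+(aq) + Mn2+(aq); hence Q = ([Sn2+(aq)]·[Mn2+(aq)]) / [Sn4+(aq)] = 1.05 (log Q = 0.022).
By the Nernst equation, E = +1.334 − (0.071/2)·(0.022) = +1.333 V.

+1.333 V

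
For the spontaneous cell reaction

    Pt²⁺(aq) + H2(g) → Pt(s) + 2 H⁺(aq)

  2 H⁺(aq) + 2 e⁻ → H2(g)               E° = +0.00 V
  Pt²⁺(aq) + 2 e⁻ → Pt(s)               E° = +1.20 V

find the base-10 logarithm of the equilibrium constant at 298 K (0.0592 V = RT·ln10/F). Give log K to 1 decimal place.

The Pt²⁺/Pt couple is reduced (cathode); E°cell = +1.20 − (+0.00) = +1.20 V with n = 2.
At equilibrium E = 0, so log K = nE°cell / 0.0592 = (2)(+1.20) / 0.0592 = 40.5.

log K = 40.5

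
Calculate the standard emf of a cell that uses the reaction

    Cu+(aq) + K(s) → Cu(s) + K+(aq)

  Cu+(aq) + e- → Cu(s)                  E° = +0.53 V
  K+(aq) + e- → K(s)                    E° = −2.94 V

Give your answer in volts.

Cu+(aq) gains electrons, so the Cu⁺/Cu couple is the cathode; the K⁺/K couple is the anode.
E°cell = E°(cathode) − E°(anode) = +0.53 − (−2.94) = +3.47 V.
The positive value indicates the reaction is spontaneous as written.

+3.47 V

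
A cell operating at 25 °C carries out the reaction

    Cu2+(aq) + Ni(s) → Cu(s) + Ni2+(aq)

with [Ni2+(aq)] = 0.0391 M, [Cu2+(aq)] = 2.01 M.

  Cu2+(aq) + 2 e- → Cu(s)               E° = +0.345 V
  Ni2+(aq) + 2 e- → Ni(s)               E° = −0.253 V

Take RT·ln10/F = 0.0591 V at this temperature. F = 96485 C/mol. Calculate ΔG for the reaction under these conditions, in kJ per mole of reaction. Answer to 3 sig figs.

With Cu²⁺/Cu reduced at the cathode, E°cell = +0.345 − (−0.253) = +0.598 V and n = 2.
Q = [Ni2+(aq)] / [Cu2+(aq)] = 0.0195, so log Q = −1.711 and E = +0.598 − (0.0591/2)(−1.711) = +0.6486 V.
ΔG = −nFE = −(2)(96485)(+0.6486) J/mol = −125 kJ/mol.

−125 kJ/mol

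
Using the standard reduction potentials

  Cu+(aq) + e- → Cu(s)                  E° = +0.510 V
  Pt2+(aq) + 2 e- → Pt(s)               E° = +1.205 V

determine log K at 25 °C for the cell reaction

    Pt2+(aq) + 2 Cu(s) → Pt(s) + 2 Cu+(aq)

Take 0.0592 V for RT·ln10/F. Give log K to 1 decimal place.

The Pt²⁺/Pt couple is reduced (cathode); E°cell = +1.205 − (+0.510) = +0.695 V with n = 2.
At equilibrium E = 0, so log K = nE°cell / 0.0592 = (2)(+0.695) / 0.0592 = 23.5.

log K = 23.5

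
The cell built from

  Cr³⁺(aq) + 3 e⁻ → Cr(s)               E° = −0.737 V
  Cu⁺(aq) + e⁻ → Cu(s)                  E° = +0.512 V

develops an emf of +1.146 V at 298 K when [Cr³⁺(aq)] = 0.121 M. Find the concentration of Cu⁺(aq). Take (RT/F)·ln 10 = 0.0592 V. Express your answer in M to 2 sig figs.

With Cu⁺/Cu at the cathode and Cr³⁺/Cr at the anode, E°cell = +0.512 − (−0.737) = +1.249 V (n = 3).
From the Nernst equation, log Q = n(E° − E)/0.0592 = 3·(+1.249 − (+1.146))/0.0592 = 5.220.
Balancing electrons gives 3 Cu⁺(aq) + Cr(s) → 3 Cu(s) + Cr³⁺(aq); thus Q = [Cr³⁺(aq)] / [Cu⁺(aq)]^3.
Solving for the unknown gives log [Cu⁺(aq)] = −2.046, so [Cu⁺(aq)] ≈ 0.0090 M.

0.0090 M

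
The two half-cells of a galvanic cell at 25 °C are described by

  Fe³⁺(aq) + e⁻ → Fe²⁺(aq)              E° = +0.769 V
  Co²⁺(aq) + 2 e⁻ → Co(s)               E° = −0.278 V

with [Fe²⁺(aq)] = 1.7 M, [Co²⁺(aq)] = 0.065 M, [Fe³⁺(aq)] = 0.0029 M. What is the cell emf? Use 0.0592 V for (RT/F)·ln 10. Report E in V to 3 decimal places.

Since E°(Fe³⁺/Fe²⁺) > E°(Co²⁺/Co), Fe³⁺/Fe²⁺ serves as the cathode.
The standard potential is +0.769 − (−0.278) = +1.047 V and the balanced reaction transfers n = 2 electrons.
Balancing gives 2 Fe³⁺(aq) + Co(s) → 2 Fe²⁺(aq) + Co²⁺(aq); hence Q = ([Fe²⁺(aq)]^2·[Co²⁺(aq)]) / [Fe³⁺(aq)]^2 = 2.23×10^4 (log Q = 4.349).
Applying E = E° − (RT ln10/nF)·log Q gives +1.047 − (0.0592/2)(4.349) = +0.918 V.

+0.918 V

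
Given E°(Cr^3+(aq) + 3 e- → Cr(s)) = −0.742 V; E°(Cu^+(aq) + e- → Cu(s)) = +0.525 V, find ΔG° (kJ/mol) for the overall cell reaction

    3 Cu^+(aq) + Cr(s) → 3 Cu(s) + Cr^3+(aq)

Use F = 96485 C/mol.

In the reaction as written Cu^+(aq) is reduced, so the Cu⁺/Cu couple is the cathode and Cr³⁺/Cr is the anode.
E°cell = +0.525 − (−0.742) = +1.267 V; balancing electrons gives n = 3.
ΔG° = −nFE°cell = −(3)(96485)(+1.267) J/mol = −367 kJ/mol.

−367 kJ/mol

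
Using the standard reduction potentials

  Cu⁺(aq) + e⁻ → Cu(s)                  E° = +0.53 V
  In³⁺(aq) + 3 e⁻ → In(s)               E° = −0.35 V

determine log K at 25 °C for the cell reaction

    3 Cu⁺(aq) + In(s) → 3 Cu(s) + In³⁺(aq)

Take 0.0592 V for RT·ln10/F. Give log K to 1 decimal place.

The Cu⁺/Cu couple is reduced (cathode); E°cell = +0.53 − (−0.35) = +0.88 V with n = 3.
At equilibrium E = 0, so log K = nE°cell / 0.0592 = (3)(+0.88) / 0.0592 = 44.6.

log K = 44.6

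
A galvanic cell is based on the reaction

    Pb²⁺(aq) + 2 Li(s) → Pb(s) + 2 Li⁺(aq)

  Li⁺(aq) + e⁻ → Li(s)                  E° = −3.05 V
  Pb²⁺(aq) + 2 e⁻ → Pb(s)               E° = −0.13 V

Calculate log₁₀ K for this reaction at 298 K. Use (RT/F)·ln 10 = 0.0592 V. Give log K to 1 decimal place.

The Pb²⁺/Pb couple is reduced (cathode); E°cell = −0.13 − (−3.05) = +2.92 V with n = 2.
At equilibrium E = 0, so log K = nE°cell / 0.0592 = (2)(+2.92) / 0.0592 = 98.6.

log K = 98.6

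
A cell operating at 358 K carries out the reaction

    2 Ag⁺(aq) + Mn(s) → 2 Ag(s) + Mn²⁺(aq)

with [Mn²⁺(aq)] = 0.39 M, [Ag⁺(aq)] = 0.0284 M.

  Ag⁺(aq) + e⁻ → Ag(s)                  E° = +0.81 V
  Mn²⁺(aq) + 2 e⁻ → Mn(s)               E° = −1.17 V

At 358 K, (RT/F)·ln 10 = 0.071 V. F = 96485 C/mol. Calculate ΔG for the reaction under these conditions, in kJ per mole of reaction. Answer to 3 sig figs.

The standard cell potential is +0.81 − (−1.17) = +1.98 V, with n = 2 electrons in the balanced equation.
The reaction quotient is [Mn²⁺(aq)] / [Ag⁺(aq)]^2 = 484; by Nernst, E = +1.98 − (0.071/2)(2.684) = +1.8847 V.
Finally ΔG = −nFE = −(2)(96485 C/mol)(+1.8847 V) = −364 kJ/mol.

−364 kJ/mol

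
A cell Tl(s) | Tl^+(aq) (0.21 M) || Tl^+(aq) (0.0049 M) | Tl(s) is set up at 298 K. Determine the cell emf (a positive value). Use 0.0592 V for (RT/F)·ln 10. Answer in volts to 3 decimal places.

For a concentration cell E°cell = 0, since both electrodes use the same couple.
The compartment with the higher Tl^+(aq) concentration (0.21 M) acts as the cathode; ions are reduced there and produced at the dilute (0.0049 M) anode.
With n = 1, Ecell = −(0.0592/1)·log([dilute]/[conc]) = −(0.0592/1)·log(0.0049/0.21) = +0.097 V.

0.097 V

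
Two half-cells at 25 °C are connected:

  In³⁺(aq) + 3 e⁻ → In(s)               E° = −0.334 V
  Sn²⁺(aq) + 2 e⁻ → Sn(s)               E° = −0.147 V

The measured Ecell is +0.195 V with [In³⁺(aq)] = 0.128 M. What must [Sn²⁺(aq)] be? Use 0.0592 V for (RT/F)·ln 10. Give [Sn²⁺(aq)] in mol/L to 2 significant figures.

The Sn²⁺/Sn couple has the larger reduction potential, so it is the cathode: E°cell = −0.147 − (−0.334) = +0.187 V and n = 6.
From the Nernst equation, log Q = n(E° − E)/0.0592 = 6·(+0.187 − (+0.195))/0.0592 = −0.811.
The balanced reaction is 3 Sn²⁺(aq) + 2 In(s) → 3 Sn(s) + 2 In³⁺(aq), so Q = [In³⁺(aq)]^2 / [Sn²⁺(aq)]^3.
Substituting the known concentrations and solving, log [Sn²⁺(aq)] = −0.325 and [Sn²⁺(aq)] = 0.47 M.

0.47 M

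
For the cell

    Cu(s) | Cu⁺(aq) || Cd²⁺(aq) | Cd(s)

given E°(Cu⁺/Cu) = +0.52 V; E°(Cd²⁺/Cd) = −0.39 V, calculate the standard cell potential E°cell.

−0.91 V

By convention the left-hand electrode in cell notation is the anode (oxidation) and the right-hand electrode is the cathode (reduction).
E°cell = E°(right) − E°(left) = −0.39 − (+0.52) = −0.91 V.
The negative sign shows that, as written, the cell would require an external voltage to drive the reaction.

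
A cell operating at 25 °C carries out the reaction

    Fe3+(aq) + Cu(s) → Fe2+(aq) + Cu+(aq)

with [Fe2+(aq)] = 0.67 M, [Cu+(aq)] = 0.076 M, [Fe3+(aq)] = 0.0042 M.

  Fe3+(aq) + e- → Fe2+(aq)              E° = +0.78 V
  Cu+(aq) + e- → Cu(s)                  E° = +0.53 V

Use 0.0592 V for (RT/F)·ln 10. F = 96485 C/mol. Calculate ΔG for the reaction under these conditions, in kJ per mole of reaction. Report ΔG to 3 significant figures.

With Fe³⁺/Fe²⁺ reduced at the cathode, E°cell = +0.78 − (+0.53) = +0.25 V and n = 1.
Q = ([Fe2+(aq)]·[Cu+(aq)]) / [Fe3+(aq)] = 12.1, so log Q = 1.084 and E = +0.25 − (0.0592/1)(1.084) = +0.1858 V.
ΔG = −nFE = −(1)(96485)(+0.1858) J/mol = −17.9 kJ/mol.

−17.9 kJ/mol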